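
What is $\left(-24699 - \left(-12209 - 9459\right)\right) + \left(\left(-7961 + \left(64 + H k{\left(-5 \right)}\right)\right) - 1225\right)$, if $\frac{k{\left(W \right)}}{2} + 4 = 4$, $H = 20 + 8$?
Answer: $-12153$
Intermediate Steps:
$H = 28$
$k{\left(W \right)} = 0$ ($k{\left(W \right)} = -8 + 2 \cdot 4 = -8 + 8 = 0$)
$\left(-24699 - \left(-12209 - 9459\right)\right) + \left(\left(-7961 + \left(64 + H k{\left(-5 \right)}\right)\right) - 1225\right) = \left(-24699 - \left(-12209 - 9459\right)\right) + \left(\left(-7961 + \left(64 + 28 \cdot 0\right)\right) - 1225\right) = \left(-24699 - \left(-12209 - 9459\right)\right) + \left(\left(-7961 + \left(64 + 0\right)\right) - 1225\right) = \left(-24699 - -21668\right) + \left(\left(-7961 + 64\right) - 1225\right) = \left(-24699 + 21668\right) - 9122 = -3031 - 9122 = -12153$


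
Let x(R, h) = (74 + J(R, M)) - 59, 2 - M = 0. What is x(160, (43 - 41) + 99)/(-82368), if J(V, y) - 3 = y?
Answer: -5/20592 ≈ -0.00024281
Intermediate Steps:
M = 2 (M = 2 - 1*0 = 2 + 0 = 2)
J(V, y) = 3 + y
x(R, h) = 20 (x(R, h) = (74 + (3 + 2)) - 59 = (74 + 5) - 59 = 79 - 59 = 20)
x(160, (43 - 41) + 99)/(-82368) = 20/(-82368) = 20*(-1/82368) = -5/20592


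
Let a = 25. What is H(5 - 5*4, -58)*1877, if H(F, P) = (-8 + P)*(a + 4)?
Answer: -3592578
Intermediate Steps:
H(F, P) = -232 + 29*P (H(F, P) = (-8 + P)*(25 + 4) = (-8 + P)*29 = -232 + 29*P)
H(5 - 5*4, -58)*1877 = (-232 + 29*(-58))*1877 = (-232 - 1682)*1877 = -1914*1877 = -3592578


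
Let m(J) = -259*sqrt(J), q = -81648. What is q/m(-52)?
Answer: -5832*I*sqrt(13)/481 ≈ -43.716*I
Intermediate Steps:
q/m(-52) = -81648*I*sqrt(13)/6734 = -5832*I*sqrt(13)/481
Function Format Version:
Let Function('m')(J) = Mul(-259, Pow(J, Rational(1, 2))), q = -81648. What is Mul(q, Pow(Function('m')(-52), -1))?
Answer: Mul(Rational(-5832, 481), I, Pow(13, Rational(1, 2))) ≈ Mul(-43.716, I)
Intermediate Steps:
Mul(q, Pow(Function('m')(-52), -1)) = Mul(-81648, Pow(Mul(-259, Pow(-52, Rational(1, 2))), -1)) = Mul(-81648, Pow(Mul(-259, Mul(2, I, Pow(13, Rational(1, 2)))), -1)) = Mul(-81648, Pow(Mul(-518, I, Pow(13, Rational(1, 2))), -1)) = Mul(-81648, Mul(Rational(1, 6734), I, Pow(13, Rational(1, 2)))) = Mul(Rational(-5832, 481), I, Pow(13, Rational(1, 2)))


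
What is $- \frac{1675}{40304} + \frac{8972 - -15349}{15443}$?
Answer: $\frac{954366559}{622414672} \approx 1.5333$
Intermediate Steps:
$- \frac{1675}{40304} + \frac{8972 - -15349}{15443} = \left(-1675\right) \frac{1}{40304} + \left(8972 + 15349\right) \frac{1}{15443} = - \frac{1675}{40304} + 24321 \cdot \frac{1}{15443} = - \frac{1675}{40304} + \frac{24321}{15443} = \frac{954366559}{622414672}$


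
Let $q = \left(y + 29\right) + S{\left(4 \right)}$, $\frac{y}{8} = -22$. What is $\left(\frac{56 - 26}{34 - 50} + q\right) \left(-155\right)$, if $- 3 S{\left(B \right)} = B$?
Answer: $\frac{558775}{24} \approx 23282.0$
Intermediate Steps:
$y = -176$ ($y = 8 \left(-22\right) = -176$)
$S{\left(B \right)} = - \frac{B}{3}$
$q = - \frac{445}{3}$ ($q = \left(-176 + 29\right) - \frac{4}{3} = -147 - \frac{4}{3} = - \frac{445}{3} \approx -148.33$)
$\left(\frac{56 - 26}{34 - 50} + q\right) \left(-155\right) = \left(\frac{56 - 26}{34 - 50} - \frac{445}{3}\right) \left(-155\right) = \left(\frac{56 - 26}{-16} - \frac{445}{3}\right) \left(-155\right) = \left(30 \left(- \frac{1}{16}\right) - \frac{445}{3}\right) \left(-155\right) = \left(- \frac{15}{8} - \frac{445}{3}\right) \left(-155\right) = \left(- \frac{3605}{24}\right) \left(-155\right) = \frac{558775}{24}$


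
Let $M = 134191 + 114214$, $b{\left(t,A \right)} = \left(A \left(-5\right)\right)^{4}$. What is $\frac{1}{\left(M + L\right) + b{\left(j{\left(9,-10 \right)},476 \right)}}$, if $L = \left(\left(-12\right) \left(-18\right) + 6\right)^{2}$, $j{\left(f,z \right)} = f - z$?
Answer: $\frac{1}{32085427657689} \approx 3.1167 \cdot 10^{-14}$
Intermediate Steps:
$b{\left(t,A \right)} = 625 A^{4}$ ($b{\left(t,A \right)} = \left(- 5 A\right)^{4} = 625 A^{4}$)
$L = 49284$ ($L = \left(216 + 6\right)^{2} = 222^{2} = 49284$)
$M = 248405$
$\frac{1}{\left(M + L\right) + b{\left(j{\left(9,-10 \right)},476 \right)}} = \frac{1}{\left(248405 + 49284\right) + 625 \cdot 476^{4}} = \frac{1}{297689 + 625 \cdot 51336683776} = \frac{1}{297689 + 32085427360000} = \frac{1}{32085427657689}$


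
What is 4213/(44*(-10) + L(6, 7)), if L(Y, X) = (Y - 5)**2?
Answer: -4213/439 ≈ -9.5968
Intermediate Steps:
L(Y, X) = (-5 + Y)**2
4213/(44*(-10) + L(6, 7)) = 4213/(44*(-10) + (-5 + 6)**2) = 4213/(-440 + 1**2) = 4213/(-440 + 1) = 4213/(-439) = 4213*(-1/439) = -4213/439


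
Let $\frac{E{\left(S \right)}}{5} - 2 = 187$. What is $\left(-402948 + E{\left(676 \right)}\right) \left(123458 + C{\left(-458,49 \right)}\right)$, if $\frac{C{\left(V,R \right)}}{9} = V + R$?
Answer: $-48150713331$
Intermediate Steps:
$E{\left(S \right)} = 945$ ($E{\left(S \right)} = 10 + 5 \cdot 187 = 10 + 935 = 945$)
$C{\left(V,R \right)} = 9 R + 9 V$ ($C{\left(V,R \right)} = 9 \left(V + R\right) = 9 \left(R + V\right) = 9 R + 9 V$)
$\left(-402948 + E{\left(676 \right)}\right) \left(123458 + C{\left(-458,49 \right)}\right) = \left(-402948 + 945\right) \left(123458 + \left(9 \cdot 49 + 9 \left(-458\right)\right)\right) = - 402003 \left(123458 + \left(441 - 4122\right)\right) = - 402003 \left(123458 - 3681\right) = \left(-402003\right) 119777 = -48150713331$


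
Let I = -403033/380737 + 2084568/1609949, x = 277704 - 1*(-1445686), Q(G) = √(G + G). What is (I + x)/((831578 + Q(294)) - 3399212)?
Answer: -34774375993976632416807/51809432504137648660628 - 27086707836067471*√3/7401347500591092665804 ≈ -0.67120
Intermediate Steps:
Q(G) = √2*√G (Q(G) = √(2*G) = √2*√G)
x = 1723390 (x = 277704 + 1445686 = 1723390)
I = 144809591299/612967152413 (I = -403033*1/380737 + 2084568*(1/1609949) = -403033/380737 + 2084568/1609949 = 144809591299/612967152413 ≈ 0.23624)
(I + x)/((831578 + Q(294)) - 3399212) = (144809591299/612967152413 + 1723390)/((831578 + √2*√294) - 3399212) = 1056381605606631369/(612967152413*((831578 + √2*(7*√6)) - 3399212)) = 1056381605606631369/(612967152413*((831578 + 14*√3) - 3399212)) = 1056381605606631369/(612967152413*(-2567634 + 14*√3))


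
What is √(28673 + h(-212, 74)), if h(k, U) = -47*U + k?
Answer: √24983 ≈ 158.06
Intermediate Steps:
h(k, U) = k - 47*U
√(28673 + h(-212, 74)) = √(28673 + (-212 - 47*74)) = √(28673 + (-212 - 3478)) = √(28673 - 3690) = √24983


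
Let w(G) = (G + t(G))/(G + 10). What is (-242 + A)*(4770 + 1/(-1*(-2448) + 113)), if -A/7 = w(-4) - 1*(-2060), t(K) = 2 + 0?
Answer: -41326629893/591 ≈ -6.9927e+7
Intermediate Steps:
t(K) = 2
w(G) = (2 + G)/(10 + G) (w(G) = (G + 2)/(G + 10) = (2 + G)/(10 + G))
A = -43253/3 (A = -7*((2 - 4)/(10 - 4) - 1*(-2060)) = -7*(-2/6 + 2060) = -7*((1/6)*(-2) + 2060) = -7*(-1/3 + 2060) = -7*6179/3 = -43253/3 ≈ -14418.)
(-242 + A)*(4770 + 1/(-1*(-2448) + 113)) = (-242 - 43253/3)*(4770 + 1/(-1*(-2448) + 113)) = -43979*(4770 + 1/(2448 + 113))/3 = -43979*(4770 + 1/2561)/3 = -43979/3*12215971/2561 = -41326629893/591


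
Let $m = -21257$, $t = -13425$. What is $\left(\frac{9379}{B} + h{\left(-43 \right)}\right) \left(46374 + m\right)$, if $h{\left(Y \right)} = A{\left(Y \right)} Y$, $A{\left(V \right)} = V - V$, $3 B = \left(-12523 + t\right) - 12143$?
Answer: $- \frac{235572343}{12697} \approx -18553.0$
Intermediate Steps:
$B = -12697$ ($B = \frac{\left(-12523 - 13425\right) - 12143}{3} = \frac{-25948 - 12143}{3} = \frac{1}{3} \left(-38091\right) = -12697$)
$A{\left(V \right)} = 0$
$h{\left(Y \right)} = 0$ ($h{\left(Y \right)} = 0 Y = 0$)
$\left(\frac{9379}{B} + h{\left(-43 \right)}\right) \left(46374 + m\right) = \left(\frac{9379}{-12697} + 0\right) \left(46374 - 21257\right) = \left(9379 \left(- \frac{1}{12697}\right) + 0\right) 25117 = \left(- \frac{9379}{12697} + 0\right) 25117 = \left(- \frac{9379}{12697}\right) 25117 = - \frac{235572343}{12697}$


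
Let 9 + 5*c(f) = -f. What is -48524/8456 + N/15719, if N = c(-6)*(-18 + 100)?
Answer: -136279427/23735690 ≈ -5.7415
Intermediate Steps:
c(f) = -9/5 - f/5 (c(f) = -9/5 + (-f)/5 = -9/5 - f/5)
N = -246/5 (N = (-9/5 - ⅕*(-6))*(-18 + 100) = (-9/5 + 6/5)*82 = -⅗*82 = -246/5 ≈ -49.200)
-48524/8456 + N/15719 = -48524/8456 - 246/5/15719 = -48524*1/8456 - 246/5*1/15719 = -1733/302 - 246/78595 = -136279427/23735690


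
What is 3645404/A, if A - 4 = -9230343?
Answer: -3645404/9230339 ≈ -0.39494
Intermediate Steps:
A = -9230339 (A = 4 - 9230343 = -9230339)
3645404/A = 3645404/(-9230339) = 3645404*(-1/9230339) = -3645404/9230339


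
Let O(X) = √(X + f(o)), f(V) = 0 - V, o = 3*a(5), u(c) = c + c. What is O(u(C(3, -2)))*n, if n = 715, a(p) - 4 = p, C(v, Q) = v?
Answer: 715*I*√21 ≈ 3276.5*I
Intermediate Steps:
u(c) = 2*c
a(p) = 4 + p
o = 27 (o = 3*(4 + 5) = 3*9 = 27)
f(V) = -V
O(X) = √(-27 + X) (O(X) = √(X - 1*27) = √(X - 27) = √(-27 + X))
O(u(C(3, -2)))*n = √(-27 + 2*3)*715 = √(-27 + 6)*715 = √(-21)*715 = (I*√21)*715 = 715*I*√21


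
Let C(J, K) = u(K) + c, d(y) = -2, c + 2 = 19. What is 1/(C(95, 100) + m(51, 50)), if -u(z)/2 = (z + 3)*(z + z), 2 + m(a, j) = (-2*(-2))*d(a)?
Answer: -1/41193 ≈ -2.4276e-5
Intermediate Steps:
c = 17 (c = -2 + 19 = 17)
m(a, j) = -10 (m(a, j) = -2 - 2*(-2)*(-2) = -2 + 4*(-2) = -2 - 8 = -10)
u(z) = -4*z*(3 + z) (u(z) = -2*(z + 3)*(z + z) = -2*(3 + z)*2*z = -4*z*(3 + z))
C(J, K) = 17 - 4*K*(3 + K) (C(J, K) = -4*K*(3 + K) + 17 = 17 - 4*K*(3 + K))
1/(C(95, 100) + m(51, 50)) = 1/((17 - 4*100*(3 + 100)) - 10) = 1/((17 - 4*100*103) - 10) = 1/((17 - 41200) - 10) = 1/(-41183 - 10) = 1/(-41193) = -1/41193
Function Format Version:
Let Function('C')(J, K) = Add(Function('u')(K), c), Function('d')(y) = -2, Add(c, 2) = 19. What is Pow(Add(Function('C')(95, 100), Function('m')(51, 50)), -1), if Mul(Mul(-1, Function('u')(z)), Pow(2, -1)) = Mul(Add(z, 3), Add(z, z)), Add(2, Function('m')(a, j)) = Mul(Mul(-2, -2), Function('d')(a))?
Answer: Rational(-1, 41193) ≈ -2.4276e-5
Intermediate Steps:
c = 17 (c = Add(-2, 19) = 17)
Function('m')(a, j) = -10 (Function('m')(a, j) = Add(-2, Mul(Mul(-2, -2), -2)) = Add(-2, Mul(4, -2)) = Add(-2, -8) = -10)
Function('u')(z) = Mul(-4, z, Add(3, z)) (Function('u')(z) = Mul(-2, Mul(Add(z, 3), Add(z, z))) = Mul(-2, Mul(Add(3, z), Mul(2, z))) = Mul(-2, Mul(2, z, Add(3, z))) = Mul(-4, z, Add(3, z)))
Function('C')(J, K) = Add(17, Mul(-4, K, Add(3, K))) (Function('C')(J, K) = Add(Mul(-4, K, Add(3, K)), 17) = Add(17, Mul(-4, K, Add(3, K))))
Pow(Add(Function('C')(95, 100), Function('m')(51, 50)), -1) = Pow(Add(Add(17, Mul(-4, 100, Add(3, 100))), -10), -1) = Pow(Add(Add(17, Mul(-4, 100, 103)), -10), -1) = Pow(Add(Add(17, -41200), -10), -1) = Pow(Add(-41183, -10), -1) = Pow(-41193, -1) = Rational(-1, 41193)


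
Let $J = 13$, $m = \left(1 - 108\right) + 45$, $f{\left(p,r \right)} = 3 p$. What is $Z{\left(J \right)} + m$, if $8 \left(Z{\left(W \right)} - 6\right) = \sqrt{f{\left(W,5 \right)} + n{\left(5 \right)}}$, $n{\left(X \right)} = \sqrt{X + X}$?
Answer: $-56 + \frac{\sqrt{39 + \sqrt{10}}}{8} \approx -55.188$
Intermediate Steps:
$n{\left(X \right)} = \sqrt{2} \sqrt{X}$ ($n{\left(X \right)} = \sqrt{2 X} = \sqrt{2} \sqrt{X}$)
$m = -62$ ($m = -107 + 45 = -62$)
$Z{\left(W \right)} = 6 + \frac{\sqrt{\sqrt{10} + 3 W}}{8}$ ($Z{\left(W \right)} = 6 + \frac{\sqrt{3 W + \sqrt{2} \sqrt{5}}}{8} = 6 + \frac{\sqrt{3 W + \sqrt{10}}}{8} = 6 + \frac{\sqrt{\sqrt{10} + 3 W}}{8}$)
$Z{\left(J \right)} + m = \left(6 + \frac{\sqrt{\sqrt{10} + 3 \cdot 13}}{8}\right) - 62 = \left(6 + \frac{\sqrt{\sqrt{10} + 39}}{8}\right) - 62 = \left(6 + \frac{\sqrt{39 + \sqrt{10}}}{8}\right) - 62 = -56 + \frac{\sqrt{39 + \sqrt{10}}}{8}$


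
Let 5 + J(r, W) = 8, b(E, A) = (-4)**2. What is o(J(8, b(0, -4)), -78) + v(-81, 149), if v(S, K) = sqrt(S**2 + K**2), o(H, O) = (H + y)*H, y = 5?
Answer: 24 + sqrt(28762) ≈ 193.59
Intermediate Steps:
b(E, A) = 16
J(r, W) = 3 (J(r, W) = -5 + 8 = 3)
o(H, O) = H*(5 + H) (o(H, O) = (H + 5)*H = (5 + H)*H = H*(5 + H))
v(S, K) = sqrt(K**2 + S**2)
o(J(8, b(0, -4)), -78) + v(-81, 149) = 3*(5 + 3) + sqrt(149**2 + (-81)**2) = 3*8 + sqrt(22201 + 6561) = 24 + sqrt(28762)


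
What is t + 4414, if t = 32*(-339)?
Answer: -6434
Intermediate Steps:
t = -10848
t + 4414 = -10848 + 4414 = -6434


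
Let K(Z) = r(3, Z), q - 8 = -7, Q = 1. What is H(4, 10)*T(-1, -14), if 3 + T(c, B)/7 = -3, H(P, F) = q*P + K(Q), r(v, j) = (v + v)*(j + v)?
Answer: -1176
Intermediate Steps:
q = 1 (q = 8 - 7 = 1)
r(v, j) = 2*v*(j + v) (r(v, j) = (2*v)*(j + v) = 2*v*(j + v))
K(Z) = 18 + 6*Z (K(Z) = 2*3*(Z + 3) = 2*3*(3 + Z) = 18 + 6*Z)
H(P, F) = 24 + P (H(P, F) = 1*P + (18 + 6*1) = P + (18 + 6) = P + 24 = 24 + P)
T(c, B) = -42 (T(c, B) = -21 + 7*(-3) = -21 - 21 = -42)
H(4, 10)*T(-1, -14) = (24 + 4)*(-42) = 28*(-42) = -1176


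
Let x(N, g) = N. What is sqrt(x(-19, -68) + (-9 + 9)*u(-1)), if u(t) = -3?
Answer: I*sqrt(19) ≈ 4.3589*I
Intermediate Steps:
sqrt(x(-19, -68) + (-9 + 9)*u(-1)) = sqrt(-19 + (-9 + 9)*(-3)) = sqrt(-19 + 0*(-3)) = sqrt(-19 + 0) = sqrt(-19) = I*sqrt(19)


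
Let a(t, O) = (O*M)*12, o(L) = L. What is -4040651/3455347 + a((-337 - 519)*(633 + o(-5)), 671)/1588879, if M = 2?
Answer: -6364460612141/5490128286013 ≈ -1.1593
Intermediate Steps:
a(t, O) = 24*O (a(t, O) = (O*2)*12 = (2*O)*12 = 24*O)
-4040651/3455347 + a((-337 - 519)*(633 + o(-5)), 671)/1588879 = -4040651/3455347 + (24*671)/1588879 = -4040651*1/3455347 + 16104*(1/1588879) = -4040651/3455347 + 16104/1588879 = -6364460612141/5490128286013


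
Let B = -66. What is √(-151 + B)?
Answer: I*√217 ≈ 14.731*I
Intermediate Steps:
√(-151 + B) = √(-151 - 66) = √(-217) = I*√217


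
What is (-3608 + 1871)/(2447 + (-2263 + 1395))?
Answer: -1737/1579 ≈ -1.1001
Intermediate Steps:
(-3608 + 1871)/(2447 + (-2263 + 1395)) = -1737/(2447 - 868) = -1737/1579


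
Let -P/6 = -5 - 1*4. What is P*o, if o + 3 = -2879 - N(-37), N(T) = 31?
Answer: -157302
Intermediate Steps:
o = -2913 (o = -3 + (-2879 - 1*31) = -3 + (-2879 - 31) = -3 - 2910 = -2913)
P = 54 (P = -6*(-5 - 1*4) = -6*(-5 - 4) = -6*(-9) = 54)
P*o = 54*(-2913) = -157302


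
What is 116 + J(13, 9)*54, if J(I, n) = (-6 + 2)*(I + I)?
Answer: -5500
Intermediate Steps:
J(I, n) = -8*I
116 + J(13, 9)*54 = 116 - 8*13*54 = 116 - 104*54 = 116 - 5616 = -5500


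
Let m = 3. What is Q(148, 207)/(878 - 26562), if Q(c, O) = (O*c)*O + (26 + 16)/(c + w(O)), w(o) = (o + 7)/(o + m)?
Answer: -49613916627/200938774 ≈ -246.91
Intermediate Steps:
w(o) = (7 + o)/(3 + o) (w(o) = (o + 7)/(o + 3) = (7 + o)/(3 + o))
Q(c, O) = 42/(c + (7 + O)/(3 + O)) + c*O**2 (Q(c, O) = (O*c)*O + (26 + 16)/(c + (7 + O)/(3 + O)) = c*O**2 + 42/(c + (7 + O)/(3 + O)) = 42/(c + (7 + O)/(3 + O)) + c*O**2)
Q(148, 207)/(878 - 26562) = (((3 + 207)*(42 + 207**2*148**2) + 148*207**2*(7 + 207))/(7 + 207 + 148*(3 + 207)))/(878 - 26562) = ((210*(42 + 42849*21904) + 148*42849*214)/(7 + 207 + 148*210))/(-25684) = ((210*(42 + 938564496) + 1357113528)/(7 + 207 + 31080))*(-1/25684) = ((210*938564538 + 1357113528)/31294)*(-1/25684) = ((197098552980 + 1357113528)/31294)*(-1/25684) = ((1/31294)*198455666508)*(-1/25684) = (99227833254/15647)*(-1/25684) = -49613916627/200938774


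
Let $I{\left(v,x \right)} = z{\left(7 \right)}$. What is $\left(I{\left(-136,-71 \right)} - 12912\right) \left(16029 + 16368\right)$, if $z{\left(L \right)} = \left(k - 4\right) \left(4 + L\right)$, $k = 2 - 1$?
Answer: $-419379165$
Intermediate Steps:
$k = 1$
$z{\left(L \right)} = -12 - 3 L$ ($z{\left(L \right)} = \left(1 - 4\right) \left(4 + L\right) = - 3 \left(4 + L\right) = -12 - 3 L$)
$I{\left(v,x \right)} = -33$ ($I{\left(v,x \right)} = -12 - 21 = -33$)
$\left(I{\left(-136,-71 \right)} - 12912\right) \left(16029 + 16368\right) = \left(-33 - 12912\right) \left(16029 + 16368\right) = \left(-12945\right) 32397 = -419379165$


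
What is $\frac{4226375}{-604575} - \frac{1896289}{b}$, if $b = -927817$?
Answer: $- \frac{110994146048}{22437398511} \approx -4.9468$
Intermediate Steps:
$\frac{4226375}{-604575} - \frac{1896289}{b} = \frac{4226375}{-604575} - \frac{1896289}{-927817} = 4226375 \left(- \frac{1}{604575}\right) - - \frac{1896289}{927817} = - \frac{169055}{24183} + \frac{1896289}{927817} = - \frac{110994146048}{22437398511}$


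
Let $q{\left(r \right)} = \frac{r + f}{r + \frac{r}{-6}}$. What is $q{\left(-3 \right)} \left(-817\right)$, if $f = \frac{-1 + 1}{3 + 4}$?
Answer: $- \frac{4902}{5} \approx -980.4$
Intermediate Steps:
$f = 0$ ($f = \frac{0}{7} = 0 \cdot \frac{1}{7} = 0$)
$q{\left(r \right)} = \frac{6}{5}$ ($q{\left(r \right)} = \frac{r + 0}{r + \frac{r}{-6}} = \frac{r}{r + r \left(- \frac{1}{6}\right)} = \frac{r}{r - \frac{r}{6}} = \frac{r}{\frac{5}{6} r} = r \frac{6}{5 r} = \frac{6}{5}$)
$q{\left(-3 \right)} \left(-817\right) = \frac{6}{5} \left(-817\right) = - \frac{4902}{5}$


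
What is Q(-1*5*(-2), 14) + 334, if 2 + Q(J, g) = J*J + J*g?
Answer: 572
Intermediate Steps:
Q(J, g) = -2 + J² + J*g (Q(J, g) = -2 + (J*J + J*g) = -2 + (J² + J*g) = -2 + J² + J*g)
Q(-1*5*(-2), 14) + 334 = (-2 + (-1*5*(-2))² + (-1*5*(-2))*14) + 334 = (-2 + (-5*(-2))² - 5*(-2)*14) + 334 = (-2 + 10² + 10*14) + 334 = (-2 + 100 + 140) + 334 = 238 + 334 = 572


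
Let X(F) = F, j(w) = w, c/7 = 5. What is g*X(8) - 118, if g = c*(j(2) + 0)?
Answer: 442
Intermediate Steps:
c = 35 (c = 7*5 = 35)
g = 70 (g = 35*(2 + 0) = 35*2 = 70)
g*X(8) - 118 = 70*8 - 118 = 560 - 118 = 442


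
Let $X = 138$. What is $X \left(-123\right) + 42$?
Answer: $-16932$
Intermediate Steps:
$X \left(-123\right) + 42 = 138 \left(-123\right) + 42 = -16974 + 42 = -16932$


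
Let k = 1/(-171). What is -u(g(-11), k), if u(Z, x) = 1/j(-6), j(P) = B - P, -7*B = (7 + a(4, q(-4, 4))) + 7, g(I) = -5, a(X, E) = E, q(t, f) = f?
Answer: -7/24 ≈ -0.29167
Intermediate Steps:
k = -1/171 ≈ -0.0058480
B = -18/7 (B = -((7 + 4) + 7)/7 = -(11 + 7)/7 = -1/7*18 = -18/7 ≈ -2.5714)
j(P) = -18/7 - P
u(Z, x) = 7/24 (u(Z, x) = 1/(-18/7 - 1*(-6)) = 1/(-18/7 + 6) = 1/(24/7) = 7/24)
-u(g(-11), k) = -1*7/24 = -7/24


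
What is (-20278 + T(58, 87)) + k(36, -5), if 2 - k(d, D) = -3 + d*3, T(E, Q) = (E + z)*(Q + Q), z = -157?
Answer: -37607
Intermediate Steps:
T(E, Q) = 2*Q*(-157 + E) (T(E, Q) = (E - 157)*(Q + Q) = (-157 + E)*(2*Q) = 2*Q*(-157 + E))
k(d, D) = 5 - 3*d (k(d, D) = 2 - (-3 + d*3) = 2 - (-3 + 3*d) = 2 + (3 - 3*d) = 5 - 3*d)
(-20278 + T(58, 87)) + k(36, -5) = (-20278 + 2*87*(-157 + 58)) + (5 - 3*36) = (-20278 + 2*87*(-99)) + (5 - 108) = (-20278 - 17226) - 103 = -37504 - 103 = -37607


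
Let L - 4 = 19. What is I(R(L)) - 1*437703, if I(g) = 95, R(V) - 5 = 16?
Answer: -437608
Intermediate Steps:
L = 23 (L = 4 + 19 = 23)
R(V) = 21 (R(V) = 5 + 16 = 21)
I(R(L)) - 1*437703 = 95 - 1*437703 = 95 - 437703 = -437608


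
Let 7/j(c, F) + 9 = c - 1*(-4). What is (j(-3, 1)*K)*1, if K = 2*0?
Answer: 0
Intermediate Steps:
K = 0
j(c, F) = 7/(-5 + c) (j(c, F) = 7/(-9 + (c - 1*(-4))) = 7/(-9 + (c + 4)) = 7/(-9 + (4 + c)) = 7/(-5 + c))
(j(-3, 1)*K)*1 = ((7/(-5 - 3))*0)*1 = ((7/(-8))*0)*1 = ((7*(-1/8))*0)*1 = -7/8*0*1 = 0*1 = 0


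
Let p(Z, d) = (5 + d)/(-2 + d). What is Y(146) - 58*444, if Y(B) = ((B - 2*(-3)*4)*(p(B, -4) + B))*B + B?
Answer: 10781932/3 ≈ 3.5940e+6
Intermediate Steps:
p(Z, d) = (5 + d)/(-2 + d)
Y(B) = B + B*(24 + B)*(-⅙ + B) (Y(B) = ((B - 2*(-3)*4)*((5 - 4)/(-2 - 4) + B))*B + B = ((B + 6*4)*(1/(-6) + B))*B + B = ((B + 24)*(-⅙*1 + B))*B + B = ((24 + B)*(-⅙ + B))*B + B = B*(24 + B)*(-⅙ + B) + B = B + B*(24 + B)*(-⅙ + B))
Y(146) - 58*444 = (⅙)*146*(-18 + 6*146² + 143*146) - 58*444 = (⅙)*146*(-18 + 6*21316 + 20878) - 25752 = (⅙)*146*(-18 + 127896 + 20878) - 25752 = (⅙)*146*148756 - 25752 = 10859188/3 - 25752 = 10781932/3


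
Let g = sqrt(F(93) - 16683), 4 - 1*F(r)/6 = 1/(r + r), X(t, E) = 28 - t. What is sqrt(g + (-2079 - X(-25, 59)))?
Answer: sqrt(-2048852 + 31*I*sqrt(16009330))/31 ≈ 1.397 + 46.195*I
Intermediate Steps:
F(r) = 24 - 3/r (F(r) = 24 - 6/(r + r) = 24 - 6*1/(2*r) = 24 - 3/r)
g = I*sqrt(16009330)/31 (g = sqrt((24 - 3/93) - 16683) = sqrt((24 - 3*1/93) - 16683) = sqrt((24 - 1/31) - 16683) = sqrt(743/31 - 16683) = sqrt(-516430/31) = I*sqrt(16009330)/31 ≈ 129.07*I)
sqrt(g + (-2079 - X(-25, 59))) = sqrt(I*sqrt(16009330)/31 + (-2079 - (28 - 1*(-25)))) = sqrt(I*sqrt(16009330)/31 + (-2079 - (28 + 25))) = sqrt(I*sqrt(16009330)/31 + (-2079 - 1*53)) = sqrt(I*sqrt(16009330)/31 + (-2079 - 53)) = sqrt(I*sqrt(16009330)/31 - 2132) = sqrt(-2132 + I*sqrt(16009330)/31)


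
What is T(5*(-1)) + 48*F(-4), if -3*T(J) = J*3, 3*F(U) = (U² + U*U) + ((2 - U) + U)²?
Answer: 581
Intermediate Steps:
F(U) = 4/3 + 2*U²/3 (F(U) = ((U² + U*U) + ((2 - U) + U)²)/3 = ((U² + U²) + 2²)/3 = (2*U² + 4)/3 = (4 + 2*U²)/3 = 4/3 + 2*U²/3)
T(J) = -J (T(J) = -J*3/3 = -J)
T(5*(-1)) + 48*F(-4) = -5*(-1) + 48*(4/3 + (⅔)*(-4)²) = -1*(-5) + 48*(4/3 + (⅔)*16) = 5 + 48*(4/3 + 32/3) = 5 + 48*12 = 5 + 576 = 581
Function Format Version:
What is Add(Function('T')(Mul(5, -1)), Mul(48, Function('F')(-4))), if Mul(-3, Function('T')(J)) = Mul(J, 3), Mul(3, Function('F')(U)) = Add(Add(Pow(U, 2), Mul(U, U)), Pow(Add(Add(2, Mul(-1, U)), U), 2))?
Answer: 581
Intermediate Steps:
Function('F')(U) = Add(Rational(4, 3), Mul(Rational(2, 3), Pow(U, 2))) (Function('F')(U) = Mul(Rational(1, 3), Add(Add(Pow(U, 2), Mul(U, U)), Pow(Add(Add(2, Mul(-1, U)), U), 2))) = Mul(Rational(1, 3), Add(Add(Pow(U, 2), Pow(U, 2)), Pow(2, 2))) = Mul(Rational(1, 3), Add(Mul(2, Pow(U, 2)), 4)) = Mul(Rational(1, 3), Add(4, Mul(2, Pow(U, 2)))) = Add(Rational(4, 3), Mul(Rational(2, 3), Pow(U, 2))))
Function('T')(J) = Mul(-1, J) (Function('T')(J) = Mul(Rational(-1, 3), Mul(J, 3)) = Mul(Rational(-1, 3), Mul(3, J)) = Mul(-1, J))
Add(Function('T')(Mul(5, -1)), Mul(48, Function('F')(-4))) = Add(Mul(-1, Mul(5, -1)), Mul(48, Add(Rational(4, 3), Mul(Rational(2, 3), Pow(-4, 2))))) = Add(Mul(-1, -5), Mul(48, Add(Rational(4, 3), Mul(Rational(2, 3), 16)))) = Add(5, Mul(48, Add(Rational(4, 3), Rational(32, 3)))) = Add(5, Mul(48, 12)) = Add(5, 576) = 581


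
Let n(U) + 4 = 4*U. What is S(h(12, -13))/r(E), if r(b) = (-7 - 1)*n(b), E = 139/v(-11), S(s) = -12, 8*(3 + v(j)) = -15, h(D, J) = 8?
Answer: -117/9208 ≈ -0.012706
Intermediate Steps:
n(U) = -4 + 4*U
v(j) = -39/8 (v(j) = -3 + (1/8)*(-15) = -3 - 15/8 = -39/8)
E = -1112/39 (E = 139/(-39/8) = 139*(-8/39) = -1112/39 ≈ -28.513)
r(b) = 32 - 32*b (r(b) = (-7 - 1)*(-4 + 4*b) = -8*(-4 + 4*b) = 32 - 32*b)
S(h(12, -13))/r(E) = -12/(32 - 32*(-1112/39)) = -12/(32 + 35584/39) = -12/36832/39 = -12*39/36832 = -117/9208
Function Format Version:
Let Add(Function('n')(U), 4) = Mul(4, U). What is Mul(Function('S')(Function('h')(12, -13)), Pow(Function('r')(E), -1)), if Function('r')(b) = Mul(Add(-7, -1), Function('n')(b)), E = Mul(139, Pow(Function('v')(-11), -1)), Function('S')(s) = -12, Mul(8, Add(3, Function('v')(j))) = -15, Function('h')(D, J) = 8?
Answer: Rational(-117, 9208) ≈ -0.012706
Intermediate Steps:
Function('n')(U) = Add(-4, Mul(4, U))
Function('v')(j) = Rational(-39, 8) (Function('v')(j) = Add(-3, Mul(Rational(1, 8), -15)) = Add(-3, Rational(-15, 8)) = Rational(-39, 8))
E = Rational(-1112, 39) (E = Mul(139, Pow(Rational(-39, 8), -1)) = Mul(139, Rational(-8, 39)) = Rational(-1112, 39) ≈ -28.513)
Function('r')(b) = Add(32, Mul(-32, b)) (Function('r')(b) = Mul(Add(-7, -1), Add(-4, Mul(4, b))) = Mul(-8, Add(-4, Mul(4, b))) = Add(32, Mul(-32, b)))
Mul(Function('S')(Function('h')(12, -13)), Pow(Function('r')(E), -1)) = Mul(-12, Pow(Add(32, Mul(-32, Rational(-1112, 39))), -1)) = Mul(-12, Pow(Add(32, Rational(35584, 39)), -1)) = Mul(-12, Pow(Rational(36832, 39), -1)) = Mul(-12, Rational(39, 36832)) = Rational(-117, 9208)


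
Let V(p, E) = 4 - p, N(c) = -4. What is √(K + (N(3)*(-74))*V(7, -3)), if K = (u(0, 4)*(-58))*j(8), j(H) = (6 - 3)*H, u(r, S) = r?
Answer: 2*I*√222 ≈ 29.799*I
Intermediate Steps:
j(H) = 3*H
K = 0 (K = (0*(-58))*(3*8) = 0*24 = 0)
√(K + (N(3)*(-74))*V(7, -3)) = √(0 + (-4*(-74))*(4 - 1*7)) = √(0 + 296*(4 - 7)) = √(0 + 296*(-3)) = √(0 - 888) = √(-888) = 2*I*√222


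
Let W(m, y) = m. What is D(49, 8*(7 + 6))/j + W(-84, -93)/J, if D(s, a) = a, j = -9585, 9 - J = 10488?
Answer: -13556/4782915 ≈ -0.0028343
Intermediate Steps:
J = -10479 (J = 9 - 1*10488 = 9 - 10488 = -10479)
D(49, 8*(7 + 6))/j + W(-84, -93)/J = (8*(7 + 6))/(-9585) - 84/(-10479) = (8*13)*(-1/9585) - 84*(-1/10479) = 104*(-1/9585) + 4/499 = -104/9585 + 4/499 = -13556/4782915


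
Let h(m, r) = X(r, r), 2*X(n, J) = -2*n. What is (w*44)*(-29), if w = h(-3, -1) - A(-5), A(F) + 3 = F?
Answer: -11484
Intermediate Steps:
X(n, J) = -n (X(n, J) = (-2*n)/2 = -n)
h(m, r) = -r
A(F) = -3 + F
w = 9 (w = -1*(-1) - (-3 - 5) = 1 - 1*(-8) = 1 + 8 = 9)
(w*44)*(-29) = (9*44)*(-29) = 396*(-29) = -11484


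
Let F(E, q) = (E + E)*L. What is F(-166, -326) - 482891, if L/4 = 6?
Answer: -490859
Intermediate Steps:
L = 24 (L = 4*6 = 24)
F(E, q) = 48*E (F(E, q) = (E + E)*24 = (2*E)*24 = 48*E)
F(-166, -326) - 482891 = 48*(-166) - 482891 = -7968 - 482891 = -490859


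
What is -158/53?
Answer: -158/53 ≈ -2.9811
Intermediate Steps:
-158/53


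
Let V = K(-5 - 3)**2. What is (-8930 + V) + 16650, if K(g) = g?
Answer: 7784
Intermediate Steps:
V = 64 (V = (-5 - 3)**2 = (-8)**2 = 64)
(-8930 + V) + 16650 = (-8930 + 64) + 16650 = -8866 + 16650 = 7784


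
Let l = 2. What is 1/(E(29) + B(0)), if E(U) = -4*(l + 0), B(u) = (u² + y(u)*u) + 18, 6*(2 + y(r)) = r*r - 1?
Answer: ⅒ ≈ 0.10000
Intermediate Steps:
y(r) = -13/6 + r²/6 (y(r) = -2 + (r*r - 1)/6 = -2 + (r² - 1)/6 = -2 + (-1 + r²)/6 = -2 + (-⅙ + r²/6) = -13/6 + r²/6)
B(u) = 18 + u² + u*(-13/6 + u²/6) (B(u) = (u² + (-13/6 + u²/6)*u) + 18 = (u² + u*(-13/6 + u²/6)) + 18 = 18 + u² + u*(-13/6 + u²/6))
E(U) = -8 (E(U) = -4*(2 + 0) = -4*2 = -8)
1/(E(29) + B(0)) = 1/(-8 + (18 + 0² + (⅙)*0*(-13 + 0²))) = 1/(-8 + (18 + 0 + (⅙)*0*(-13 + 0))) = 1/(-8 + (18 + 0 + (⅙)*0*(-13))) = 1/(-8 + (18 + 0 + 0)) = 1/(-8 + 18) = 1/10 = ⅒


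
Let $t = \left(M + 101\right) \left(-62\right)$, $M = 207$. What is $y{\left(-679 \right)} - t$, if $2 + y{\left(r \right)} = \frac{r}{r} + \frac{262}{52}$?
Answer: $\frac{496601}{26} \approx 19100.0$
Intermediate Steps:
$y{\left(r \right)} = \frac{105}{26}$ ($y{\left(r \right)} = -2 + \left(\frac{r}{r} + \frac{262}{52}\right) = -2 + \left(1 + 262 \cdot \frac{1}{52}\right) = -2 + \left(1 + \frac{131}{26}\right) = -2 + \frac{157}{26} = \frac{105}{26}$)
$t = -19096$ ($t = \left(207 + 101\right) \left(-62\right) = 308 \left(-62\right) = -19096$)
$y{\left(-679 \right)} - t = \frac{105}{26} - -19096 = \frac{105}{26} + 19096 = \frac{496601}{26}$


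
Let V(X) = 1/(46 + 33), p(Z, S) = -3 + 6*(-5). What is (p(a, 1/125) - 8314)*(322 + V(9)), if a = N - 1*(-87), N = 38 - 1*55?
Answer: -212339333/79 ≈ -2.6878e+6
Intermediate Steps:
N = -17 (N = 38 - 55 = -17)
a = 70 (a = -17 - 1*(-87) = -17 + 87 = 70)
p(Z, S) = -33 (p(Z, S) = -3 - 30 = -33)
V(X) = 1/79
(p(a, 1/125) - 8314)*(322 + V(9)) = (-33 - 8314)*(322 + 1/79) = -8347*25439/79 = -212339333/79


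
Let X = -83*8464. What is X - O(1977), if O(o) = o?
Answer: -704489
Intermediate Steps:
X = -702512
X - O(1977) = -702512 - 1*1977 = -702512 - 1977 = -704489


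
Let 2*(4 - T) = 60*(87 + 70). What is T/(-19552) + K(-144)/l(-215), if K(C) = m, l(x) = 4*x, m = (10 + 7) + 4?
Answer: 34967/161680 ≈ 0.21627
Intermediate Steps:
m = 21 (m = 17 + 4 = 21)
K(C) = 21
T = -4706 (T = 4 - 30*(87 + 70) = 4 - 30*157 = 4 - ½*9420 = 4 - 4710 = -4706)
T/(-19552) + K(-144)/l(-215) = -4706/(-19552) + 21/((4*(-215))) = -4706*(-1/19552) + 21/(-860) = 181/752 + 21*(-1/860) = 181/752 - 21/860 = 34967/161680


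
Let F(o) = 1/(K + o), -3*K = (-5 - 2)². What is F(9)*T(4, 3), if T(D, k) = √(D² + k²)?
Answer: -15/22 ≈ -0.68182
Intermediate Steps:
K = -49/3 (K = -(-5 - 2)²/3 = -⅓*(-7)² = -⅓*49 = -49/3 ≈ -16.333)
F(o) = 1/(-49/3 + o)
F(9)*T(4, 3) = (3/(-49 + 3*9))*√(4² + 3²) = (3/(-49 + 27))*√(16 + 9) = (3/(-22))*√25 = (3*(-1/22))*5 = -3/22*5 = -15/22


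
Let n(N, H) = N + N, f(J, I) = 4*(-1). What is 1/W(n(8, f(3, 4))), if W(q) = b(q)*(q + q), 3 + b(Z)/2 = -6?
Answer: -1/576 ≈ -0.0017361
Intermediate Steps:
b(Z) = -18 (b(Z) = -6 + 2*(-6) = -6 - 12 = -18)
f(J, I) = -4
n(N, H) = 2*N
W(q) = -36*q (W(q) = -18*(q + q) = -36*q)
1/W(n(8, f(3, 4))) = 1/(-72*8) = 1/(-36*16) = 1/(-576) = -1/576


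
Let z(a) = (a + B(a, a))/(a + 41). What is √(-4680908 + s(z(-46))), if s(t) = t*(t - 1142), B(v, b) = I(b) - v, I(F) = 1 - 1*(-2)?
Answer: I*√117005561/5 ≈ 2163.4*I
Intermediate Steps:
I(F) = 3 (I(F) = 1 + 2 = 3)
B(v, b) = 3 - v
z(a) = 3/(41 + a) (z(a) = (a + (3 - a))/(a + 41) = 3/(41 + a))
s(t) = t*(-1142 + t)
√(-4680908 + s(z(-46))) = √(-4680908 + (3/(41 - 46))*(-1142 + 3/(41 - 46))) = √(-4680908 + (3/(-5))*(-1142 + 3/(-5))) = √(-4680908 + (3*(-⅕))*(-1142 + 3*(-⅕))) = √(-4680908 - 3*(-1142 - ⅗)/5) = √(-4680908 - ⅗*(-5713/5)) = √(-4680908 + 17139/25) = √(-117005561/25) = I*√117005561/5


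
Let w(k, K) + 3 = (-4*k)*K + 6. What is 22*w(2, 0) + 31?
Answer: 97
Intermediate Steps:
w(k, K) = 3 - 4*K*k (w(k, K) = -3 + ((-4*k)*K + 6) = -3 + (-4*K*k + 6) = -3 + (6 - 4*K*k) = 3 - 4*K*k)
22*w(2, 0) + 31 = 22*(3 - 4*0*2) + 31 = 22*(3 + 0) + 31 = 22*3 + 31 = 66 + 31 = 97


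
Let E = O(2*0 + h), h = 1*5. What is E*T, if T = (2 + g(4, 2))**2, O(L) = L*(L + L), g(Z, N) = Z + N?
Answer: 3200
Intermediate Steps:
h = 5
g(Z, N) = N + Z
O(L) = 2*L**2 (O(L) = L*(2*L) = 2*L**2)
E = 50 (E = 2*(2*0 + 5)**2 = 2*(0 + 5)**2 = 2*5**2 = 2*25 = 50)
T = 64 (T = (2 + (2 + 4))**2 = (2 + 6)**2 = 8**2 = 64)
E*T = 50*64 = 3200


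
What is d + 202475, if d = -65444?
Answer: 137031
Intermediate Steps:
d + 202475 = -65444 + 202475 = 137031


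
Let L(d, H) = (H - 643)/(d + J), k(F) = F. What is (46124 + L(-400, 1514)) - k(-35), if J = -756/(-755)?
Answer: 13904464191/301244 ≈ 46157.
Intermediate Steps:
J = 756/755 (J = -756*(-1/755) = 756/755 ≈ 1.0013)
L(d, H) = (-643 + H)/(756/755 + d) (L(d, H) = (H - 643)/(d + 756/755) = (-643 + H)/(756/755 + d))
(46124 + L(-400, 1514)) - k(-35) = (46124 + 755*(-643 + 1514)/(756 + 755*(-400))) - 1*(-35) = (46124 + 755*871/(756 - 302000)) + 35 = (46124 + 755*871/(-301244)) + 35 = (46124 + 755*(-1/301244)*871) + 35 = (46124 - 657605/301244) + 35 = 13893920651/301244 + 35 = 13904464191/301244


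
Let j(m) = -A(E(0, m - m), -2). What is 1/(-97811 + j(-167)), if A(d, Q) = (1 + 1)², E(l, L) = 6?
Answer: -1/97815 ≈ -1.0223e-5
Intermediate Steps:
A(d, Q) = 4 (A(d, Q) = 2² = 4)
j(m) = -4 (j(m) = -1*4 = -4)
1/(-97811 + j(-167)) = 1/(-97811 - 4) = 1/(-97815) = -1/97815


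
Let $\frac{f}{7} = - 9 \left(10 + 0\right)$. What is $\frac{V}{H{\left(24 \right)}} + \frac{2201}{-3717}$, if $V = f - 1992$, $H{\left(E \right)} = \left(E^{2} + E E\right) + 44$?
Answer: $- \frac{269095}{96642} \approx -2.7845$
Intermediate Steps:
$f = -630$ ($f = 7 \left(- 9 \left(10 + 0\right)\right) = 7 \left(\left(-9\right) 10\right) = 7 \left(-90\right) = -630$)
$H{\left(E \right)} = 44 + 2 E^{2}$ ($H{\left(E \right)} = \left(E^{2} + E^{2}\right) + 44 = 2 E^{2} + 44 = 44 + 2 E^{2}$)
$V = -2622$ ($V = -630 - 1992 = -2622$)
$\frac{V}{H{\left(24 \right)}} + \frac{2201}{-3717} = - \frac{2622}{44 + 2 \cdot 24^{2}} + \frac{2201}{-3717} = - \frac{2622}{44 + 2 \cdot 576} + 2201 \left(- \frac{1}{3717}\right) = - \frac{2622}{44 + 1152} - \frac{2201}{3717} = - \frac{2622}{1196} - \frac{2201}{3717} = \left(-2622\right) \frac{1}{1196} - \frac{2201}{3717} = - \frac{57}{26} - \frac{2201}{3717} = - \frac{269095}{96642}$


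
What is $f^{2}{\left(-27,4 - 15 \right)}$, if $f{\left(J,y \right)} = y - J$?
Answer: $256$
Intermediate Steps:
$f^{2}{\left(-27,4 - 15 \right)} = \left(\left(4 - 15\right) - -27\right)^{2} = \left(\left(4 - 15\right) + 27\right)^{2} = \left(-11 + 27\right)^{2} = 16^{2} = 256$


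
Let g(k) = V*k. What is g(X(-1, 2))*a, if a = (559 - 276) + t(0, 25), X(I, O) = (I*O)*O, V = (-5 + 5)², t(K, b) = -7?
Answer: 0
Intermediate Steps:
V = 0 (V = 0² = 0)
X(I, O) = I*O²
a = 276 (a = (559 - 276) - 7 = 283 - 7 = 276)
g(k) = 0 (g(k) = 0*k = 0)
g(X(-1, 2))*a = 0*276 = 0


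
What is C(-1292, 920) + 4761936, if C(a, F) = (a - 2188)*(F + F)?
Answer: -1641264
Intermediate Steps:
C(a, F) = 2*F*(-2188 + a) (C(a, F) = (-2188 + a)*(2*F) = 2*F*(-2188 + a))
C(-1292, 920) + 4761936 = 2*920*(-2188 - 1292) + 4761936 = 2*920*(-3480) + 4761936 = -6403200 + 4761936 = -1641264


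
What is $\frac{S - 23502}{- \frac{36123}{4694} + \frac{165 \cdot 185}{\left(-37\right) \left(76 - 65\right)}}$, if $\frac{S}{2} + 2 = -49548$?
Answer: $\frac{575493788}{388173} \approx 1482.6$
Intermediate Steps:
$S = -99100$ ($S = -4 + 2 \left(-49548\right) = -4 - 99096 = -99100$)
$\frac{S - 23502}{- \frac{36123}{4694} + \frac{165 \cdot 185}{\left(-37\right) \left(76 - 65\right)}} = \frac{-99100 - 23502}{- \frac{36123}{4694} + \frac{165 \cdot 185}{\left(-37\right) \left(76 - 65\right)}} = \frac{-99100 - 23502}{\left(-36123\right) \frac{1}{4694} + \frac{30525}{\left(-37\right) 11}} = - \frac{122602}{- \frac{36123}{4694} + \frac{30525}{-407}} = - \frac{122602}{- \frac{36123}{4694} + 30525 \left(- \frac{1}{407}\right)} = - \frac{122602}{- \frac{36123}{4694} - 75} = - \frac{122602}{- \frac{388173}{4694}} = \left(-122602\right) \left(- \frac{4694}{388173}\right) = \frac{575493788}{388173}$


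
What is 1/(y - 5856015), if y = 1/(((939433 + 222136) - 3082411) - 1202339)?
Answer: -3123181/18289394783716 ≈ -1.7076e-7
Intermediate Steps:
y = -1/3123181 (y = 1/((1161569 - 3082411) - 1202339) = 1/(-1920842 - 1202339) = 1/(-3123181) = -1/3123181 ≈ -3.2019e-7)
1/(y - 5856015) = 1/(-1/3123181 - 5856015) = 1/(-18289394783716/3123181) = -3123181/18289394783716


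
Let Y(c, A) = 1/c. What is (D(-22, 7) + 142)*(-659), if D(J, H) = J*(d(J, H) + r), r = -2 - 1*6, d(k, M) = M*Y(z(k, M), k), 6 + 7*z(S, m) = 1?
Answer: -1758212/5 ≈ -3.5164e+5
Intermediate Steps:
z(S, m) = -5/7 (z(S, m) = -6/7 + (⅐)*1 = -6/7 + ⅐ = -5/7)
d(k, M) = -7*M/5 (d(k, M) = M/(-5/7) = M*(-7/5) = -7*M/5)
r = -8 (r = -2 - 6 = -8)
D(J, H) = J*(-8 - 7*H/5) (D(J, H) = J*(-7*H/5 - 8) = J*(-8 - 7*H/5))
(D(-22, 7) + 142)*(-659) = ((⅕)*(-22)*(-40 - 7*7) + 142)*(-659) = ((⅕)*(-22)*(-40 - 49) + 142)*(-659) = ((⅕)*(-22)*(-89) + 142)*(-659) = (1958/5 + 142)*(-659) = (2668/5)*(-659) = -1758212/5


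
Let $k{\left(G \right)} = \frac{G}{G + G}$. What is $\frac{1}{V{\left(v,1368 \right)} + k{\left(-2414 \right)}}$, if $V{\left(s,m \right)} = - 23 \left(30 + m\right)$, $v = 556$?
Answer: $- \frac{2}{64307} \approx -3.1101 \cdot 10^{-5}$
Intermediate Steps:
$k{\left(G \right)} = \frac{1}{2}$ ($k{\left(G \right)} = \frac{G}{2 G} = \frac{1}{2 G} G = \frac{1}{2}$)
$V{\left(s,m \right)} = -690 - 23 m$
$\frac{1}{V{\left(v,1368 \right)} + k{\left(-2414 \right)}} = \frac{1}{\left(-690 - 31464\right) + \frac{1}{2}} = \frac{1}{-32154 + \frac{1}{2}} = \frac{1}{- \frac{64307}{2}} = - \frac{2}{64307}$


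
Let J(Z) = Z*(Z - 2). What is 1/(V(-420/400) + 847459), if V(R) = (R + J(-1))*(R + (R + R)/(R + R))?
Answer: 400/338983561 ≈ 1.1800e-6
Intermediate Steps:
J(Z) = Z*(-2 + Z)
V(R) = (1 + R)*(3 + R) (V(R) = (R - (-2 - 1))*(R + (R + R)/(R + R)) = (R - 1*(-3))*(R + (2*R)/((2*R))) = (R + 3)*(R + (2*R)*(1/(2*R))) = (3 + R)*(R + 1) = (3 + R)*(1 + R) = (1 + R)*(3 + R))
1/(V(-420/400) + 847459) = 1/((3 + (-420/400)² + 4*(-420/400)) + 847459) = 1/((3 + (-420*1/400)² + 4*(-420*1/400)) + 847459) = 1/((3 + (-21/20)² + 4*(-21/20)) + 847459) = 1/((3 + 441/400 - 21/5) + 847459) = 1/(-39/400 + 847459) = 1/(338983561/400) = 400/338983561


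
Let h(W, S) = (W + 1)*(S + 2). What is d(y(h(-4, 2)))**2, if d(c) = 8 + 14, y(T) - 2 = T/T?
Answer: 484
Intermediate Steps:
h(W, S) = (1 + W)*(2 + S)
y(T) = 3 (y(T) = 2 + T/T = 2 + 1 = 3)
d(c) = 22
d(y(h(-4, 2)))**2 = 22**2 = 484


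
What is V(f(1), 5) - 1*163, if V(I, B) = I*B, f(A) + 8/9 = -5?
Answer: -1732/9 ≈ -192.44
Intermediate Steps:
f(A) = -53/9 (f(A) = -8/9 - 5 = -53/9)
V(I, B) = B*I
V(f(1), 5) - 1*163 = 5*(-53/9) - 1*163 = -265/9 - 163 = -1732/9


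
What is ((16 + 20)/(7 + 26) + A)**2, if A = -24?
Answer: 63504/121 ≈ 524.83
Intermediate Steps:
((16 + 20)/(7 + 26) + A)**2 = ((16 + 20)/(7 + 26) - 24)**2 = (36/33 - 24)**2 = (36*(1/33) - 24)**2 = (12/11 - 24)**2 = (-252/11)**2 = 63504/121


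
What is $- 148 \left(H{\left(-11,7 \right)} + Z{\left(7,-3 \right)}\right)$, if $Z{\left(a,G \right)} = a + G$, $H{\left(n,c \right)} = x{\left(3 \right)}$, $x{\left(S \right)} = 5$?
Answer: $-1332$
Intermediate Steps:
$H{\left(n,c \right)} = 5$
$Z{\left(a,G \right)} = G + a$
$- 148 \left(H{\left(-11,7 \right)} + Z{\left(7,-3 \right)}\right) = - 148 \left(5 + \left(-3 + 7\right)\right) = - 148 \left(5 + 4\right) = \left(-148\right) 9 = -1332$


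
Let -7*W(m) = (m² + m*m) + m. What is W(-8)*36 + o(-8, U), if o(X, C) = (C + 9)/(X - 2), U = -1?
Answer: -21628/35 ≈ -617.94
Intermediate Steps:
W(m) = -2*m²/7 - m/7 (W(m) = -((m² + m*m) + m)/7 = -((m² + m²) + m)/7 = -(2*m² + m)/7 = -(m + 2*m²)/7 = -2*m²/7 - m/7)
o(X, C) = (9 + C)/(-2 + X)
W(-8)*36 + o(-8, U) = -⅐*(-8)*(1 + 2*(-8))*36 + (9 - 1)/(-2 - 8) = -⅐*(-8)*(1 - 16)*36 + 8/(-10) = -⅐*(-8)*(-15)*36 - ⅒*8 = -120/7*36 - ⅘ = -4320/7 - ⅘ = -21628/35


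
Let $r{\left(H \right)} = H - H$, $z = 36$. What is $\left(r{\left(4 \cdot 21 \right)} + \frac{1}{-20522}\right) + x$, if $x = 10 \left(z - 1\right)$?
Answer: $\frac{7182699}{20522} \approx 350.0$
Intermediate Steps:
$r{\left(H \right)} = 0$
$x = 350$ ($x = 10 \left(36 - 1\right) = 10 \cdot 35 = 350$)
$\left(r{\left(4 \cdot 21 \right)} + \frac{1}{-20522}\right) + x = \left(0 + \frac{1}{-20522}\right) + 350 = \left(0 - \frac{1}{20522}\right) + 350 = - \frac{1}{20522} + 350 = \frac{7182699}{20522}$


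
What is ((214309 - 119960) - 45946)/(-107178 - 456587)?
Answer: -48403/563765 ≈ -0.085857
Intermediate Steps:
((214309 - 119960) - 45946)/(-107178 - 456587) = (94349 - 45946)/(-563765) = 48403*(-1/563765) = -48403/563765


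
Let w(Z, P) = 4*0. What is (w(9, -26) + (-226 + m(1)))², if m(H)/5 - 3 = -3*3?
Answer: 65536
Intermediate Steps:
w(Z, P) = 0
m(H) = -30 (m(H) = 15 + 5*(-3*3) = 15 + 5*(-9) = 15 - 45 = -30)
(w(9, -26) + (-226 + m(1)))² = (0 + (-226 - 30))² = (0 - 256)² = (-256)² = 65536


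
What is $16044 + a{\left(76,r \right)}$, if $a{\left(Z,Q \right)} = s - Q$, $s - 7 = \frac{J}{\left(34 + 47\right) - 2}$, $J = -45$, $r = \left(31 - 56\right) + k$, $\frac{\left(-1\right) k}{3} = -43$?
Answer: $\frac{1259768}{79} \approx 15946.0$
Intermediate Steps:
$k = 129$ ($k = \left(-3\right) \left(-43\right) = 129$)
$r = 104$ ($r = \left(31 - 56\right) + 129 = -25 + 129 = 104$)
$s = \frac{508}{79}$ ($s = 7 - \frac{45}{\left(34 + 47\right) - 2} = 7 - \frac{45}{81 - 2} = 7 - \frac{45}{79} = \frac{508}{79} \approx 6.4304$)
$a{\left(Z,Q \right)} = \frac{508}{79} - Q$
$16044 + a{\left(76,r \right)} = 16044 + \left(\frac{508}{79} - 104\right) = 16044 - \frac{7708}{79} = \frac{1259768}{79}$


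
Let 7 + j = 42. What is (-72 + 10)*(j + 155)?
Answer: -11780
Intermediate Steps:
j = 35 (j = -7 + 42 = 35)
(-72 + 10)*(j + 155) = (-72 + 10)*(35 + 155) = -62*190 = -11780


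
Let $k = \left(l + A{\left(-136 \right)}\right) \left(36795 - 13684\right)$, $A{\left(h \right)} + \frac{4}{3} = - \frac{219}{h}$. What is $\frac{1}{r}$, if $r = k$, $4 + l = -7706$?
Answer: $- \frac{408}{72697198937} \approx -5.6123 \cdot 10^{-9}$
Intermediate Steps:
$l = -7710$ ($l = -4 - 7706 = -7710$)
$A{\left(h \right)} = - \frac{4}{3} - \frac{219}{h}$
$k = - \frac{72697198937}{408}$ ($k = \left(-7710 - \left(\frac{4}{3} + \frac{219}{-136}\right)\right) \left(36795 - 13684\right) = \left(-7710 - - \frac{113}{408}\right) 23111 = \left(-7710 + \left(- \frac{4}{3} + \frac{219}{136}\right)\right) 23111 = \left(-7710 + \frac{113}{408}\right) 23111 = \left(- \frac{3145567}{408}\right) 23111 = - \frac{72697198937}{408} \approx -1.7818 \cdot 10^{8}$)
$r = - \frac{72697198937}{408} \approx -1.7818 \cdot 10^{8}$
$\frac{1}{r} = \frac{1}{- \frac{72697198937}{408}} = - \frac{408}{72697198937}$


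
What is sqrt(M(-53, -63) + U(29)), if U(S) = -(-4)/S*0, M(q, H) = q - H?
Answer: sqrt(10) ≈ 3.1623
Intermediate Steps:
U(S) = 0 (U(S) = (4/S)*0 = 0)
sqrt(M(-53, -63) + U(29)) = sqrt((-53 - 1*(-63)) + 0) = sqrt((-53 + 63) + 0) = sqrt(10 + 0) = sqrt(10)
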